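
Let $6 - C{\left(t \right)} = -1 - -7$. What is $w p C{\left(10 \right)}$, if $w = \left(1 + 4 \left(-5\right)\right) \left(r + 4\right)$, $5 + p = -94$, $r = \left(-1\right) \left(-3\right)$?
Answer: $0$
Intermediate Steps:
$r = 3$
$p = -99$ ($p = -5 - 94 = -99$)
$C{\left(t \right)} = 0$ ($C{\left(t \right)} = 6 - \left(-1 - -7\right) = 6 - \left(-1 + 7\right) = 6 - 6 = 0$)
$w = -133$ ($w = \left(1 + 4 \left(-5\right)\right) \left(3 + 4\right) = \left(1 - 20\right) 7 = \left(-19\right) 7 = -133$)
$w p C{\left(10 \right)} = \left(-133\right) \left(-99\right) 0 = 13167 \cdot 0 = 0$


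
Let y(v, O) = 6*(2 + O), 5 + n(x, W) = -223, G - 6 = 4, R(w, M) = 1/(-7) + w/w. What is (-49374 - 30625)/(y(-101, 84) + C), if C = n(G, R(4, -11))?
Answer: -79999/288 ≈ -277.77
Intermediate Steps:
R(w, M) = 6/7 (R(w, M) = 1*(-1/7) + 1 = -1/7 + 1 = 6/7)
G = 10 (G = 6 + 4 = 10)
n(x, W) = -228 (n(x, W) = -5 - 223 = -228)
y(v, O) = 12 + 6*O
C = -228
(-49374 - 30625)/(y(-101, 84) + C) = (-49374 - 30625)/((12 + 6*84) - 228) = -79999/((12 + 504) - 228) = -79999/(516 - 228) = -79999/288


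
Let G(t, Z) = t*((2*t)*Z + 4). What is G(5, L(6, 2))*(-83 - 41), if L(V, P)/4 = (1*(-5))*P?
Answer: 245520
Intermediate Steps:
L(V, P) = -20*P (L(V, P) = 4*((1*(-5))*P) = 4*(-5*P) = -20*P)
G(t, Z) = t*(4 + 2*Z*t) (G(t, Z) = t*(2*Z*t + 4) = t*(4 + 2*Z*t))
G(5, L(6, 2))*(-83 - 41) = (2*5*(2 - 20*2*5))*(-83 - 41) = (2*5*(2 - 40*5))*(-124) = (2*5*(2 - 200))*(-124) = (2*5*(-198))*(-124) = -1980*(-124) = 245520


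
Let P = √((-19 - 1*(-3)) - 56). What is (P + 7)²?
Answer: -23 + 84*I*√2 ≈ -23.0 + 118.79*I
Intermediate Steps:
P = 6*I*√2 (P = √((-19 + 3) - 56) = √(-16 - 56) = √(-72) = 6*I*√2 ≈ 8.4853*I)
(P + 7)² = (6*I*√2 + 7)² = (7 + 6*I*√2)²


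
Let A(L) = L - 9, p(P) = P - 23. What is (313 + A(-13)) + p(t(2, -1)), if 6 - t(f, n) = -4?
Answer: 278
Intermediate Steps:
t(f, n) = 10 (t(f, n) = 6 - 1*(-4) = 6 + 4 = 10)
p(P) = -23 + P
A(L) = -9 + L
(313 + A(-13)) + p(t(2, -1)) = (313 + (-9 - 13)) + (-23 + 10) = (313 - 22) - 13 = 291 - 13 = 278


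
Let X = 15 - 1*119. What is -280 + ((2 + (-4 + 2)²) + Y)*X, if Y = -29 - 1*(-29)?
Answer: -904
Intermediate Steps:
X = -104 (X = 15 - 119 = -104)
Y = 0 (Y = -29 + 29 = 0)
-280 + ((2 + (-4 + 2)²) + Y)*X = -280 + ((2 + (-4 + 2)²) + 0)*(-104) = -280 + ((2 + (-2)²) + 0)*(-104) = -280 + ((2 + 4) + 0)*(-104) = -280 + (6 + 0)*(-104) = -280 + 6*(-104) = -280 - 624 = -904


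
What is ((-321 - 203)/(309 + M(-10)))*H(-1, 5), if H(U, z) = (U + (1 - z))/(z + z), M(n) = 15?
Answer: 131/162 ≈ 0.80864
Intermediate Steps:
H(U, z) = (1 + U - z)/(2*z) (H(U, z) = (1 + U - z)/((2*z)) = (1 + U - z)*(1/(2*z)) = (1 + U - z)/(2*z))
((-321 - 203)/(309 + M(-10)))*H(-1, 5) = ((-321 - 203)/(309 + 15))*((½)*(1 - 1 - 1*5)/5) = (-524/324)*((½)*(⅕)*(1 - 1 - 5)) = (-524*1/324)*((½)*(⅕)*(-5)) = -131/81*(-½) = 131/162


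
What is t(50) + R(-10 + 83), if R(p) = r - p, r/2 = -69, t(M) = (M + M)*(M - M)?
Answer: -211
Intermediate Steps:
t(M) = 0 (t(M) = (2*M)*0 = 0)
r = -138 (r = 2*(-69) = -138)
R(p) = -138 - p
t(50) + R(-10 + 83) = 0 + (-138 - (-10 + 83)) = 0 + (-138 - 1*73) = 0 + (-138 - 73) = 0 - 211 = -211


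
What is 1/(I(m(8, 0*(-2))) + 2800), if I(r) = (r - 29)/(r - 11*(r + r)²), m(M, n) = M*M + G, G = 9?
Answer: 234403/656328356 ≈ 0.00035714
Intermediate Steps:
m(M, n) = 9 + M² (m(M, n) = M*M + 9 = M² + 9 = 9 + M²)
I(r) = (-29 + r)/(r - 44*r²) (I(r) = (-29 + r)/(r - 11*4*r²) = (-29 + r)/(r - 44*r²))
1/(I(m(8, 0*(-2))) + 2800) = 1/((29 - (9 + 8²))/((9 + 8²)*(-1 + 44*(9 + 8²))) + 2800) = 1/((29 - (9 + 64))/((9 + 64)*(-1 + 44*(9 + 64))) + 2800) = 1/((29 - 1*73)/(73*(-1 + 44*73)) + 2800) = 1/((29 - 73)/(73*(-1 + 3212)) + 2800) = 1/((1/73)*(-44)/3211 + 2800) = 1/((1/73)*(1/3211)*(-44) + 2800) = 1/(-44/234403 + 2800) = 1/(656328356/234403) = 234403/656328356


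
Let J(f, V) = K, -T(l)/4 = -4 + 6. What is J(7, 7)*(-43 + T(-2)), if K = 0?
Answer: 0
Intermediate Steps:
T(l) = -8 (T(l) = -4*(-4 + 6) = -4*2 = -8)
J(f, V) = 0
J(7, 7)*(-43 + T(-2)) = 0*(-43 - 8) = 0*(-51) = 0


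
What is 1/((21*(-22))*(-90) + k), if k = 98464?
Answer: 1/140044 ≈ 7.1406e-6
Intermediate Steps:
1/((21*(-22))*(-90) + k) = 1/((21*(-22))*(-90) + 98464) = 1/(-462*(-90) + 98464) = 1/(41580 + 98464) = 1/140044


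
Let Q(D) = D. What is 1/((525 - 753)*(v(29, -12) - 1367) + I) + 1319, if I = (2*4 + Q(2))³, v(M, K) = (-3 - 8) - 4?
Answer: 416930625/316096 ≈ 1319.0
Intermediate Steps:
v(M, K) = -15 (v(M, K) = -11 - 4 = -15)
I = 1000 (I = (2*4 + 2)³ = (8 + 2)³ = 10³ = 1000)
1/((525 - 753)*(v(29, -12) - 1367) + I) + 1319 = 1/((525 - 753)*(-15 - 1367) + 1000) + 1319 = 1/(-228*(-1382) + 1000) + 1319 = 1/(315096 + 1000) + 1319 = 1/316096 + 1319 = 416930625/316096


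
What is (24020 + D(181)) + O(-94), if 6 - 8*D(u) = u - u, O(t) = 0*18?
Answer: 96083/4 ≈ 24021.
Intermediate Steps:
O(t) = 0
D(u) = ¾ (D(u) = ¾ - (u - u)/8 = ¾ - ⅛*0 = ¾ + 0 = ¾)
(24020 + D(181)) + O(-94) = (24020 + ¾) + 0 = 96083/4 + 0 = 96083/4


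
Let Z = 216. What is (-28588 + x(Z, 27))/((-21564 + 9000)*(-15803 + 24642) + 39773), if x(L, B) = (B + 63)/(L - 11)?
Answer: 1172090/4551550343 ≈ 0.00025751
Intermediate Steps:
x(L, B) = (63 + B)/(-11 + L)
(-28588 + x(Z, 27))/((-21564 + 9000)*(-15803 + 24642) + 39773) = (-28588 + (63 + 27)/(-11 + 216))/((-21564 + 9000)*(-15803 + 24642) + 39773) = (-28588 + 90/205)/(-12564*8839 + 39773) = (-28588 + (1/205)*90)/(-111053196 + 39773) = (-28588 + 18/41)/(-111013423) = -1172090/41*(-1/111013423) = 1172090/4551550343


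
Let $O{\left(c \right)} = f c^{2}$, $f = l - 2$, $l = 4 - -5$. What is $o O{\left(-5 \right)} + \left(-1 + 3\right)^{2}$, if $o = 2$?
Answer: $354$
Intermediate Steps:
$l = 9$ ($l = 4 + 5 = 9$)
$f = 7$ ($f = 9 - 2 = 7$)
$O{\left(c \right)} = 7 c^{2}$
$o O{\left(-5 \right)} + \left(-1 + 3\right)^{2} = 2 \cdot 7 \left(-5\right)^{2} + \left(-1 + 3\right)^{2} = 2 \cdot 7 \cdot 25 + 2^{2} = 2 \cdot 175 + 4 = 350 + 4 = 354$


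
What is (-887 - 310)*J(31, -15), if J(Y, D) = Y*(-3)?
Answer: 111321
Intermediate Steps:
J(Y, D) = -3*Y
(-887 - 310)*J(31, -15) = (-887 - 310)*(-3*31) = -1197*(-93) = 111321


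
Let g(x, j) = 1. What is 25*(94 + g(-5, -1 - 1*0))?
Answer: 2375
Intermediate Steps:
25*(94 + g(-5, -1 - 1*0)) = 25*(94 + 1) = 25*95 = 2375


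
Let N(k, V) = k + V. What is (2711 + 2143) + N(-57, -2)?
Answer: 4795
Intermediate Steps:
N(k, V) = V + k
(2711 + 2143) + N(-57, -2) = (2711 + 2143) + (-2 - 57) = 4854 - 59 = 4795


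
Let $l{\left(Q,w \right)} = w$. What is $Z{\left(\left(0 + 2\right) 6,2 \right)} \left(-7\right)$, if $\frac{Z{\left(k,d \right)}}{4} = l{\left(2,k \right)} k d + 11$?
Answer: $-8372$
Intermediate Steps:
$Z{\left(k,d \right)} = 44 + 4 d k^{2}$ ($Z{\left(k,d \right)} = 4 \left(k k d + 11\right) = 4 \left(k^{2} d + 11\right) = 4 \left(d k^{2} + 11\right) = 4 \left(11 + d k^{2}\right) = 44 + 4 d k^{2}$)
$Z{\left(\left(0 + 2\right) 6,2 \right)} \left(-7\right) = \left(44 + 4 \cdot 2 \left(\left(0 + 2\right) 6\right)^{2}\right) \left(-7\right) = \left(44 + 4 \cdot 2 \left(2 \cdot 6\right)^{2}\right) \left(-7\right) = \left(44 + 4 \cdot 2 \cdot 12^{2}\right) \left(-7\right) = \left(44 + 4 \cdot 2 \cdot 144\right) \left(-7\right) = \left(44 + 1152\right) \left(-7\right) = 1196 \left(-7\right) = -8372$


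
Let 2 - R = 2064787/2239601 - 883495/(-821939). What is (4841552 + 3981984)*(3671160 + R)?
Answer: 59628820048945957419848480/1840815406339 ≈ 3.2393e+13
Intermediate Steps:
R = 5825565190/1840815406339 (R = 2 - (2064787/2239601 - 883495/(-821939)) = 2 - (2064787*(1/2239601) - 883495*(-1/821939)) = 2 - (2064787/2239601 + 883495/821939) = 2 - 1*3675805247488/1840815406339 = 2 - 3675805247488/1840815406339 = 5825565190/1840815406339 ≈ 0.0031647)
(4841552 + 3981984)*(3671160 + R) = (4841552 + 3981984)*(3671160 + 5825565190/1840815406339) = 8823536*(6757927892961048430/1840815406339) = 59628820048945957419848480/1840815406339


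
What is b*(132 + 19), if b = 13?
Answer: 1963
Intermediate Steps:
b*(132 + 19) = 13*(132 + 19) = 13*151 = 1963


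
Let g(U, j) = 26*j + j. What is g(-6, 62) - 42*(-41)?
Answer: 3396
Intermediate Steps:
g(U, j) = 27*j
g(-6, 62) - 42*(-41) = 27*62 - 42*(-41) = 1674 + 1722 = 3396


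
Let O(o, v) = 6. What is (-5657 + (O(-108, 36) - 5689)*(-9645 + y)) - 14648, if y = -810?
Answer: 59395460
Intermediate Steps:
(-5657 + (O(-108, 36) - 5689)*(-9645 + y)) - 14648 = (-5657 + (6 - 5689)*(-9645 - 810)) - 14648 = (-5657 - 5683*(-10455)) - 14648 = (-5657 + 59415765) - 14648 = 59410108 - 14648 = 59395460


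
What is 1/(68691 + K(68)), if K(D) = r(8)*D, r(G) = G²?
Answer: 1/73043 ≈ 1.3691e-5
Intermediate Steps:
K(D) = 64*D (K(D) = 8²*D = 64*D)
1/(68691 + K(68)) = 1/(68691 + 64*68) = 1/(68691 + 4352) = 1/73043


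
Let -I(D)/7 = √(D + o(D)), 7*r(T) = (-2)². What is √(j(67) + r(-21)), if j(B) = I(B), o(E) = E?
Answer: √(28 - 343*√134)/7 ≈ 8.9699*I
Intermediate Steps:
r(T) = 4/7 (r(T) = (⅐)*(-2)² = (⅐)*4 = 4/7)
I(D) = -7*√2*√D (I(D) = -7*√(D + D) = -7*√2*√D)
j(B) = -7*√2*√B
√(j(67) + r(-21)) = √(-7*√2*√67 + 4/7) = √(-7*√134 + 4/7) = √(4/7 - 7*√134)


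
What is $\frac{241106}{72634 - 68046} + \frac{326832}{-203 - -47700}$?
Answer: $\frac{6475658449}{108958118} \approx 59.433$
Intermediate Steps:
$\frac{241106}{72634 - 68046} + \frac{326832}{-203 - -47700} = \frac{241106}{4588} + \frac{326832}{-203 + 47700} = 241106 \cdot \frac{1}{4588} + \frac{326832}{47497} = \frac{120553}{2294} + 326832 \cdot \frac{1}{47497} = \frac{120553}{2294} + \frac{326832}{47497} = \frac{6475658449}{108958118}$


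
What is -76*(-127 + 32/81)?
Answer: 779380/81 ≈ 9622.0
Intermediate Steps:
-76*(-127 + 32/81) = -76*(-10255/81) = 779380/81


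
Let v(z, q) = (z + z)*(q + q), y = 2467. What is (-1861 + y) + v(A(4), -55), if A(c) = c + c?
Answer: -1154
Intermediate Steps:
A(c) = 2*c
v(z, q) = 4*q*z (v(z, q) = (2*z)*(2*q) = 4*q*z)
(-1861 + y) + v(A(4), -55) = (-1861 + 2467) + 4*(-55)*(2*4) = 606 + 4*(-55)*8 = 606 - 1760 = -1154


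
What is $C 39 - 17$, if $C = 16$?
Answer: $607$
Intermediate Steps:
$C 39 - 17 = 16 \cdot 39 - 17 = 624 - 17 = 607$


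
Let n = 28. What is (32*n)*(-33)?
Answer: -29568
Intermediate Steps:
(32*n)*(-33) = (32*28)*(-33) = 896*(-33) = -29568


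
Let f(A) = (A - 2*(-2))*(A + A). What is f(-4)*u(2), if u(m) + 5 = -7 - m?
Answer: 0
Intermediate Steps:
f(A) = 2*A*(4 + A) (f(A) = (A + 4)*(2*A) = (4 + A)*(2*A) = 2*A*(4 + A))
u(m) = -12 - m (u(m) = -5 + (-7 - m) = -12 - m)
f(-4)*u(2) = (2*(-4)*(4 - 4))*(-12 - 1*2) = (2*(-4)*0)*(-12 - 2) = 0*(-14) = 0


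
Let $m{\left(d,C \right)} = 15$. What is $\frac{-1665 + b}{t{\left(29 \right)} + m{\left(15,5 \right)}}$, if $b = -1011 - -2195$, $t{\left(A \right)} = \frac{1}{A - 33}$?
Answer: $- \frac{1924}{59} \approx -32.61$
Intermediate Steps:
$t{\left(A \right)} = \frac{1}{-33 + A}$
$b = 1184$ ($b = -1011 + 2195 = 1184$)
$\frac{-1665 + b}{t{\left(29 \right)} + m{\left(15,5 \right)}} = \frac{-1665 + 1184}{\frac{1}{-33 + 29} + 15} = - \frac{481}{\frac{1}{-4} + 15} = - \frac{481}{- \frac{1}{4} + 15} = - \frac{481}{\frac{59}{4}} = \left(-481\right) \frac{4}{59} = - \frac{1924}{59}$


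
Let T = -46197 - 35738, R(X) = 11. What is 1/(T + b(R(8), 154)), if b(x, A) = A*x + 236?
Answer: -1/80005 ≈ -1.2499e-5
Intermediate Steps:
b(x, A) = 236 + A*x
T = -81935
1/(T + b(R(8), 154)) = 1/(-81935 + (236 + 154*11)) = 1/(-81935 + (236 + 1694)) = 1/(-81935 + 1930) = 1/(-80005) = -1/80005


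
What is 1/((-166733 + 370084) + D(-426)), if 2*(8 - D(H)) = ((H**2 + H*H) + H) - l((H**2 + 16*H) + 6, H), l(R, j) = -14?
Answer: 1/22089 ≈ 4.5271e-5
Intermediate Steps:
D(H) = 1 - H**2 - H/2 (D(H) = 8 - (((H**2 + H*H) + H) - 1*(-14))/2 = 8 - (((H**2 + H**2) + H) + 14)/2 = 8 - ((2*H**2 + H) + 14)/2 = 8 - ((H + 2*H**2) + 14)/2 = 8 - (14 + H + 2*H**2)/2 = 8 + (-7 - H**2 - H/2) = 1 - H**2 - H/2)
1/((-166733 + 370084) + D(-426)) = 1/((-166733 + 370084) + (1 - 1*(-426)**2 - 1/2*(-426))) = 1/(203351 + (1 - 1*181476 + 213)) = 1/(203351 + (1 - 181476 + 213)) = 1/(203351 - 181262) = 1/22089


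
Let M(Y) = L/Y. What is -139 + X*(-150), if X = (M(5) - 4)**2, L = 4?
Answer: -1675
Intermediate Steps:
M(Y) = 4/Y
X = 256/25 (X = (4/5 - 4)**2 = (-16/5)**2 = 256/25 ≈ 10.240)
-139 + X*(-150) = -139 + (256/25)*(-150) = -139 - 1536 = -1675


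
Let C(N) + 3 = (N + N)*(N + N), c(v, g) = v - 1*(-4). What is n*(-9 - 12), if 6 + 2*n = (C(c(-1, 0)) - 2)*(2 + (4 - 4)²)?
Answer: -588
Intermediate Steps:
c(v, g) = 4 + v (c(v, g) = v + 4 = 4 + v)
C(N) = -3 + 4*N² (C(N) = -3 + (N + N)*(N + N) = -3 + (2*N)*(2*N) = -3 + 4*N²)
n = 28 (n = -3 + (((-3 + 4*(4 - 1)²) - 2)*(2 + (4 - 4)²))/2 = -3 + (((-3 + 4*3²) - 2)*(2 + 0²))/2 = -3 + (((-3 + 4*9) - 2)*(2 + 0))/2 = -3 + (((-3 + 36) - 2)*2)/2 = -3 + ((33 - 2)*2)/2 = -3 + (31*2)/2 = -3 + (½)*62 = -3 + 31 = 28)
n*(-9 - 12) = 28*(-9 - 12) = 28*(-21) = -588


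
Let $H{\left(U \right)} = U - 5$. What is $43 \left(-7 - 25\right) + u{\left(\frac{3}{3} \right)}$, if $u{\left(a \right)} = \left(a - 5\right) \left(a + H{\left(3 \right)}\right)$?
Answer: $-1372$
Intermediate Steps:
$H{\left(U \right)} = -5 + U$
$u{\left(a \right)} = \left(-5 + a\right) \left(-2 + a\right)$ ($u{\left(a \right)} = \left(a - 5\right) \left(a + \left(-5 + 3\right)\right) = \left(-5 + a\right) \left(a - 2\right) = \left(-5 + a\right) \left(-2 + a\right)$)
$43 \left(-7 - 25\right) + u{\left(\frac{3}{3} \right)} = 43 \left(-7 - 25\right) + \left(10 + \left(\frac{3}{3}\right)^{2} - 7 \cdot \frac{3}{3}\right) = 43 \left(-32\right) + \left(10 + \left(3 \cdot \frac{1}{3}\right)^{2} - 7 \cdot 3 \cdot \frac{1}{3}\right) = -1376 + \left(10 + 1^{2} - 7\right) = -1376 + \left(10 + 1 - 7\right) = -1376 + 4 = -1372$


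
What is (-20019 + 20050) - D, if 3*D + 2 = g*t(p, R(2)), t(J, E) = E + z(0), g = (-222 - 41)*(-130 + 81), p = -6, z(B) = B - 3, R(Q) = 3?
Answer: 95/3 ≈ 31.667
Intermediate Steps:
z(B) = -3 + B
g = 12887 (g = -263*(-49) = 12887)
t(J, E) = -3 + E (t(J, E) = E + (-3 + 0) = E - 3 = -3 + E)
D = -2/3 (D = -2/3 + (12887*(-3 + 3))/3 = -2/3 + (12887*0)/3 = -2/3 + (1/3)*0 = -2/3 + 0 = -2/3 ≈ -0.66667)
(-20019 + 20050) - D = (-20019 + 20050) - 1*(-2/3) = 31 + 2/3 = 95/3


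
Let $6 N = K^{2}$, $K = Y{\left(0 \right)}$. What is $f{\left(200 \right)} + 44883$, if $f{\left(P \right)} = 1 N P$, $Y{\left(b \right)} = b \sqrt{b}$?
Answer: $44883$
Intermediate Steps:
$Y{\left(b \right)} = b^{\frac{3}{2}}$
$K = 0$ ($K = 0^{\frac{3}{2}} = 0$)
$N = 0$ ($N = \frac{0^{2}}{6} = \frac{1}{6} \cdot 0 = 0$)
$f{\left(P \right)} = 0$ ($f{\left(P \right)} = 1 \cdot 0 P = 0 P = 0$)
$f{\left(200 \right)} + 44883 = 0 + 44883 = 44883$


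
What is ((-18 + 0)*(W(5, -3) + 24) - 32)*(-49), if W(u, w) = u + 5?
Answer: 31556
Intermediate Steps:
W(u, w) = 5 + u
((-18 + 0)*(W(5, -3) + 24) - 32)*(-49) = ((-18 + 0)*((5 + 5) + 24) - 32)*(-49) = (-18*(10 + 24) - 32)*(-49) = (-18*34 - 32)*(-49) = (-612 - 32)*(-49) = -644*(-49) = 31556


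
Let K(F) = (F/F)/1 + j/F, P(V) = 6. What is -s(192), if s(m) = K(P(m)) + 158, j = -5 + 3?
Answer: -476/3 ≈ -158.67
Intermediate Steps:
j = -2
K(F) = 1 - 2/F (K(F) = (F/F)/1 - 2/F = 1*1 - 2/F = 1 - 2/F)
s(m) = 476/3 (s(m) = (-2 + 6)/6 + 158 = (⅙)*4 + 158 = ⅔ + 158 = 476/3)
-s(192) = -1*476/3 = -476/3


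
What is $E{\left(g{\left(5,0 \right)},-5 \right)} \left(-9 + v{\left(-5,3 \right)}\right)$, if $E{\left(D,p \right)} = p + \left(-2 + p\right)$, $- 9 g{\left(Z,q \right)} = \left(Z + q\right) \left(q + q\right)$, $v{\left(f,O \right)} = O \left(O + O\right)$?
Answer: $-108$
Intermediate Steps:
$v{\left(f,O \right)} = 2 O^{2}$ ($v{\left(f,O \right)} = O 2 O = 2 O^{2}$)
$g{\left(Z,q \right)} = - \frac{2 q \left(Z + q\right)}{9}$ ($g{\left(Z,q \right)} = - \frac{\left(Z + q\right) \left(q + q\right)}{9} = - \frac{\left(Z + q\right) 2 q}{9} = - \frac{2 q \left(Z + q\right)}{9}$)
$E{\left(D,p \right)} = -2 + 2 p$
$E{\left(g{\left(5,0 \right)},-5 \right)} \left(-9 + v{\left(-5,3 \right)}\right) = \left(-2 + 2 \left(-5\right)\right) \left(-9 + 2 \cdot 3^{2}\right) = \left(-2 - 10\right) \left(-9 + 2 \cdot 9\right) = - 12 \left(-9 + 18\right) = \left(-12\right) 9 = -108$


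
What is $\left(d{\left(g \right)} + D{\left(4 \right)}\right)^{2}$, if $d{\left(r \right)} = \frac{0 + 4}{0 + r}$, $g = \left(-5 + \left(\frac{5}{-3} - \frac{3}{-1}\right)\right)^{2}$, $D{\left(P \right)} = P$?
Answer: $\frac{270400}{14641} \approx 18.469$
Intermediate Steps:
$g = \frac{121}{9}$ ($g = \left(-5 + \left(5 \left(- \frac{1}{3}\right) - -3\right)\right)^{2} = \left(-5 + \left(- \frac{5}{3} + 3\right)\right)^{2} = \left(-5 + \frac{4}{3}\right)^{2} = \left(- \frac{11}{3}\right)^{2} = \frac{121}{9} \approx 13.444$)
$d{\left(r \right)} = \frac{4}{r}$
$\left(d{\left(g \right)} + D{\left(4 \right)}\right)^{2} = \left(\frac{4}{\frac{121}{9}} + 4\right)^{2} = \left(4 \cdot \frac{9}{121} + 4\right)^{2} = \left(\frac{36}{121} + 4\right)^{2} = \left(\frac{520}{121}\right)^{2} = \frac{270400}{14641}$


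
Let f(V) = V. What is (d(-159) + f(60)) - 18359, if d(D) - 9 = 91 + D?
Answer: -18358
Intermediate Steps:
d(D) = 100 + D (d(D) = 9 + (91 + D) = 100 + D)
(d(-159) + f(60)) - 18359 = ((100 - 159) + 60) - 18359 = (-59 + 60) - 18359 = 1 - 18359 = -18358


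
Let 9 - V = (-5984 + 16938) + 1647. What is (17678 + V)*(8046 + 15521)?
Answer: 119861762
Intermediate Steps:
V = -12592 (V = 9 - ((-5984 + 16938) + 1647) = 9 - (10954 + 1647) = 9 - 1*12601 = 9 - 12601 = -12592)
(17678 + V)*(8046 + 15521) = (17678 - 12592)*(8046 + 15521) = 5086*23567 = 119861762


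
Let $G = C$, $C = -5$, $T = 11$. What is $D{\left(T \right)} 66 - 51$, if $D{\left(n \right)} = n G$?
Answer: $-3681$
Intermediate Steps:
$G = -5$
$D{\left(n \right)} = - 5 n$ ($D{\left(n \right)} = n \left(-5\right) = - 5 n$)
$D{\left(T \right)} 66 - 51 = \left(-5\right) 11 \cdot 66 - 51 = \left(-55\right) 66 - 51 = -3630 - 51 = -3681$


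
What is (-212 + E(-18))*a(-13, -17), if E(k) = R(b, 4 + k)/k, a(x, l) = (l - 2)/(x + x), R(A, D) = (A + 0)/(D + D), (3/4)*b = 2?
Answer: -761273/4914 ≈ -154.92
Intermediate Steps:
b = 8/3 (b = (4/3)*2 = 8/3 ≈ 2.6667)
R(A, D) = A/(2*D) (R(A, D) = A/((2*D)) = A*(1/(2*D)) = A/(2*D))
a(x, l) = (-2 + l)/(2*x) (a(x, l) = (-2 + l)/((2*x)) = (-2 + l)*(1/(2*x)) = (-2 + l)/(2*x))
E(k) = 4/(3*k*(4 + k)) (E(k) = ((1/2)*(8/3)/(4 + k))/k = (4/(3*(4 + k)))/k = 4/(3*k*(4 + k)))
(-212 + E(-18))*a(-13, -17) = (-212 + (4/3)/(-18*(4 - 18)))*((1/2)*(-2 - 17)/(-13)) = (-212 + (4/3)*(-1/18)/(-14))*((1/2)*(-1/13)*(-19)) = (-212 + (4/3)*(-1/18)*(-1/14))*(19/26) = (-212 + 1/189)*(19/26) = -40067/189*19/26 = -761273/4914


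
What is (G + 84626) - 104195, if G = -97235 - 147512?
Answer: -264316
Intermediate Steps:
G = -244747
(G + 84626) - 104195 = (-244747 + 84626) - 104195 = -160121 - 104195 = -264316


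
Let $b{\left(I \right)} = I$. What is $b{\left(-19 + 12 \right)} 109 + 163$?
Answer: $-600$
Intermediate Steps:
$b{\left(-19 + 12 \right)} 109 + 163 = \left(-19 + 12\right) 109 + 163 = \left(-7\right) 109 + 163 = -763 + 163 = -600$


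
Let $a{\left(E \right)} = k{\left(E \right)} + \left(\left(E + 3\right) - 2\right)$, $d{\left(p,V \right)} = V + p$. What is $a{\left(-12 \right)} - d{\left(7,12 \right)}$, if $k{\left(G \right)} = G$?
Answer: $-42$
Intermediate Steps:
$a{\left(E \right)} = 1 + 2 E$ ($a{\left(E \right)} = E + \left(\left(E + 3\right) - 2\right) = E + \left(\left(3 + E\right) - 2\right) = E + \left(1 + E\right) = 1 + 2 E$)
$a{\left(-12 \right)} - d{\left(7,12 \right)} = \left(1 + 2 \left(-12\right)\right) - \left(12 + 7\right) = \left(1 - 24\right) - 19 = -23 - 19 = -42$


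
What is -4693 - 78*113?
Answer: -13507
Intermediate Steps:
-4693 - 78*113 = -4693 - 1*8814 = -4693 - 8814 = -13507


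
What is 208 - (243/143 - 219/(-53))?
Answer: 1532236/7579 ≈ 202.17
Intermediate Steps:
208 - (243/143 - 219/(-53)) = 208 - (243*(1/143) - 219*(-1/53)) = 208 - (243/143 + 219/53) = 208 - 1*44196/7579 = 208 - 44196/7579 = 1532236/7579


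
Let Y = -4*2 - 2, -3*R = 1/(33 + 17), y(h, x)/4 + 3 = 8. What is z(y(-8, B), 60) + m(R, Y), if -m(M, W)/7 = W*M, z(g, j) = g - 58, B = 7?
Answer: -577/15 ≈ -38.467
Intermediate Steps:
y(h, x) = 20 (y(h, x) = -12 + 4*8 = -12 + 32 = 20)
z(g, j) = -58 + g
R = -1/150 (R = -1/(3*(33 + 17)) = -1/3/50 = -1/3*1/50 = -1/150 ≈ -0.0066667)
Y = -10 (Y = -8 - 2 = -10)
m(M, W) = -7*M*W (m(M, W) = -7*W*M = -7*M*W)
z(y(-8, B), 60) + m(R, Y) = (-58 + 20) - 7*(-1/150)*(-10) = -38 - 7/15 = -577/15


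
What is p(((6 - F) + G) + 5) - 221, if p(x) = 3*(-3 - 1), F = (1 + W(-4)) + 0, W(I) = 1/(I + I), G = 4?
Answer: -233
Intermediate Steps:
W(I) = 1/(2*I)
F = 7/8 (F = (1 + (½)/(-4)) + 0 = (1 + (½)*(-¼)) + 0 = (1 - ⅛) + 0 = 7/8 + 0 = 7/8 ≈ 0.87500)
p(x) = -12 (p(x) = 3*(-4) = -12)
p(((6 - F) + G) + 5) - 221 = -12 - 221 = -233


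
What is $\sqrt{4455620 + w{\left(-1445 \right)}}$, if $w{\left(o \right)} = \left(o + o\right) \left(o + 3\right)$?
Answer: $10 \sqrt{86230} \approx 2936.5$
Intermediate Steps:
$w{\left(o \right)} = 2 o \left(3 + o\right)$
$\sqrt{4455620 + w{\left(-1445 \right)}} = \sqrt{4455620 + 2 \left(-1445\right) \left(3 - 1445\right)} = \sqrt{4455620 + 2 \left(-1445\right) \left(-1442\right)} = \sqrt{4455620 + 4167380} = \sqrt{8623000} = 10 \sqrt{86230}$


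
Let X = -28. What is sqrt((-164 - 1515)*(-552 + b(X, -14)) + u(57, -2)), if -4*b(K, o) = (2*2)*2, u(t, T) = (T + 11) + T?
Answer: sqrt(930173) ≈ 964.46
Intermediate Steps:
u(t, T) = 11 + 2*T (u(t, T) = (11 + T) + T = 11 + 2*T)
b(K, o) = -2 (b(K, o) = -2*2*2/4 = -2)
sqrt((-164 - 1515)*(-552 + b(X, -14)) + u(57, -2)) = sqrt((-164 - 1515)*(-552 - 2) + (11 + 2*(-2))) = sqrt(-1679*(-554) + (11 - 4)) = sqrt(930166 + 7) = sqrt(930173)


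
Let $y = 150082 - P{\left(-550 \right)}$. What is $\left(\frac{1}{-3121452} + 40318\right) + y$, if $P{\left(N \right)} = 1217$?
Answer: $\frac{590525653715}{3121452} \approx 1.8918 \cdot 10^{5}$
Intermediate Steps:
$y = 148865$ ($y = 150082 - 1217 = 148865$)
$\left(\frac{1}{-3121452} + 40318\right) + y = \left(\frac{1}{-3121452} + 40318\right) + 148865 = \left(- \frac{1}{3121452} + 40318\right) + 148865 = \frac{125850701735}{3121452} + 148865 = \frac{590525653715}{3121452}$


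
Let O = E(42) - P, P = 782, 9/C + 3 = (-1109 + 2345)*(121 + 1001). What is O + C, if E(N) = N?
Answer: -342074617/462263 ≈ -740.00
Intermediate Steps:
C = 3/462263 (C = 9/(-3 + (-1109 + 2345)*(121 + 1001)) = 9/(-3 + 1236*1122) = 9/(-3 + 1386792) = 9/1386789 = 9*(1/1386789) = 3/462263 ≈ 6.4898e-6)
O = -740 (O = 42 - 1*782 = 42 - 782 = -740)
O + C = -740 + 3/462263 = -342074617/462263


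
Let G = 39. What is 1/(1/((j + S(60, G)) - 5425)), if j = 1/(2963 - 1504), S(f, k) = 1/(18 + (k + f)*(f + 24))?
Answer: -65964225257/12159306 ≈ -5425.0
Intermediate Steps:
S(f, k) = 1/(18 + (24 + f)*(f + k)) (S(f, k) = 1/(18 + (f + k)*(24 + f)) = 1/(18 + (24 + f)*(f + k)))
j = 1/1459 ≈ 0.00068540
1/(1/((j + S(60, G)) - 5425)) = 1/(1/((1/1459 + 1/(18 + 60² + 24*60 + 24*39 + 60*39)) - 5425)) = 1/(1/((1/1459 + 1/(18 + 3600 + 1440 + 936 + 2340)) - 5425)) = 1/(1/((1/1459 + 1/8334) - 5425)) = 1/(1/(9793/12159306 - 5425)) = 1/(1/(-65964225257/12159306)) = 1/(-12159306/65964225257) = -65964225257/12159306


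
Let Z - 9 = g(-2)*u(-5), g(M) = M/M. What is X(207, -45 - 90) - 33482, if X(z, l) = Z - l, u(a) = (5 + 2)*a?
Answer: -33373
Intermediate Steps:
g(M) = 1
u(a) = 7*a
Z = -26 (Z = 9 + 1*(7*(-5)) = 9 + 1*(-35) = 9 - 35 = -26)
X(z, l) = -26 - l
X(207, -45 - 90) - 33482 = (-26 - (-45 - 90)) - 33482 = (-26 - 1*(-135)) - 33482 = (-26 + 135) - 33482 = 109 - 33482 = -33373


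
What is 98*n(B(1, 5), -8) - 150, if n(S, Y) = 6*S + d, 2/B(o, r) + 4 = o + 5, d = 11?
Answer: 1516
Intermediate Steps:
B(o, r) = 2/(1 + o) (B(o, r) = 2/(-4 + (o + 5)) = 2/(-4 + (5 + o)) = 2/(1 + o))
n(S, Y) = 11 + 6*S (n(S, Y) = 6*S + 11 = 11 + 6*S)
98*n(B(1, 5), -8) - 150 = 98*(11 + 6*(2/(1 + 1))) - 150 = 98*(11 + 6*(2/2)) - 150 = 98*(11 + 6*(2*(½))) - 150 = 98*(11 + 6*1) - 150 = 98*(11 + 6) - 150 = 98*17 - 150 = 1666 - 150 = 1516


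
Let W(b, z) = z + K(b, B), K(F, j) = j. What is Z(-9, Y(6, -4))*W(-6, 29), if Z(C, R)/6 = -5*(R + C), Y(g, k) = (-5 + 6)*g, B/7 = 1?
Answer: 3240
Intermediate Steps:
B = 7 (B = 7*1 = 7)
Y(g, k) = g (Y(g, k) = 1*g = g)
Z(C, R) = -30*C - 30*R (Z(C, R) = 6*(-5*(R + C)) = 6*(-5*(C + R)) = 6*(-5*C - 5*R) = -30*C - 30*R)
W(b, z) = 7 + z (W(b, z) = z + 7 = 7 + z)
Z(-9, Y(6, -4))*W(-6, 29) = (-30*(-9) - 30*6)*(7 + 29) = (270 - 180)*36 = 90*36 = 3240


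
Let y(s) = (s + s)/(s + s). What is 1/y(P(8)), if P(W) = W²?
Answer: 1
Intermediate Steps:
y(s) = 1 (y(s) = (2*s)/((2*s)) = (2*s)*(1/(2*s)) = 1)
1/y(P(8)) = 1/1 = 1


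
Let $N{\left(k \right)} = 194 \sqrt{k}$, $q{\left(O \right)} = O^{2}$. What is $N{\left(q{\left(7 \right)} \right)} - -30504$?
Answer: $31862$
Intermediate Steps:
$N{\left(q{\left(7 \right)} \right)} - -30504 = 194 \sqrt{7^{2}} - -30504 = 194 \sqrt{49} + 30504 = 194 \cdot 7 + 30504 = 1358 + 30504 = 31862$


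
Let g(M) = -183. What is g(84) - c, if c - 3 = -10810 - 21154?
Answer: 31778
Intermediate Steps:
c = -31961 (c = 3 + (-10810 - 21154) = 3 - 31964 = -31961)
g(84) - c = -183 - 1*(-31961) = -183 + 31961 = 31778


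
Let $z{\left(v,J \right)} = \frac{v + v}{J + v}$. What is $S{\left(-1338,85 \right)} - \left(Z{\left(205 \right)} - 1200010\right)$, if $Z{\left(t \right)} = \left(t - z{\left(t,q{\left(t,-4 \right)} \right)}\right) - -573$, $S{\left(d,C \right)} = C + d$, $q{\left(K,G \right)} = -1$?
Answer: $\frac{122194063}{102} \approx 1.198 \cdot 10^{6}$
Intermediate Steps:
$z{\left(v,J \right)} = \frac{2 v}{J + v}$
$Z{\left(t \right)} = 573 + t - \frac{2 t}{-1 + t}$ ($Z{\left(t \right)} = \left(t - \frac{2 t}{-1 + t}\right) - -573 = \left(t - \frac{2 t}{-1 + t}\right) + 573 = 573 + t - \frac{2 t}{-1 + t}$)
$S{\left(-1338,85 \right)} - \left(Z{\left(205 \right)} - 1200010\right) = \left(85 - 1338\right) - \left(\frac{-573 + 205^{2} + 570 \cdot 205}{-1 + 205} - 1200010\right) = -1253 - \left(\frac{-573 + 42025 + 116850}{204} - 1200010\right) = -1253 - \left(\frac{1}{204} \cdot 158302 - 1200010\right) = -1253 - \left(\frac{79151}{102} - 1200010\right) = -1253 - - \frac{122321869}{102} = -1253 + \frac{122321869}{102} = \frac{122194063}{102}$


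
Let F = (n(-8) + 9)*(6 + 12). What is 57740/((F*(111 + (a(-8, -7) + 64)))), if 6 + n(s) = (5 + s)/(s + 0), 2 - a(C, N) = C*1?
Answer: 46192/8991 ≈ 5.1376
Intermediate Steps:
a(C, N) = 2 - C
n(s) = -6 + (5 + s)/s (n(s) = -6 + (5 + s)/(s + 0) = -6 + (5 + s)/s)
F = 243/4 (F = ((-5 + 5/(-8)) + 9)*(6 + 12) = ((-5 + 5*(-⅛)) + 9)*18 = ((-5 - 5/8) + 9)*18 = (-45/8 + 9)*18 = (27/8)*18 = 243/4 ≈ 60.750)
57740/((F*(111 + (a(-8, -7) + 64)))) = 57740/((243*(111 + ((2 - 1*(-8)) + 64))/4)) = 57740/((243*(111 + ((2 + 8) + 64))/4)) = 57740/((243*(111 + (10 + 64))/4)) = 57740/((243*(111 + 74)/4)) = 57740/(((243/4)*185)) = 57740/(44955/4) = 57740*(4/44955) = 46192/8991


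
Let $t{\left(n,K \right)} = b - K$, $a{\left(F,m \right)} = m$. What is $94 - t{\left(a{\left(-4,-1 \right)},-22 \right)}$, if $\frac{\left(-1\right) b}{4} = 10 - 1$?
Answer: $108$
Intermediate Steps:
$b = -36$ ($b = - 4 \left(10 - 1\right) = \left(-4\right) 9 = -36$)
$t{\left(n,K \right)} = -36 - K$
$94 - t{\left(a{\left(-4,-1 \right)},-22 \right)} = 94 - \left(-36 - -22\right) = 94 - \left(-36 + 22\right) = 94 - -14 = 94 + 14 = 108$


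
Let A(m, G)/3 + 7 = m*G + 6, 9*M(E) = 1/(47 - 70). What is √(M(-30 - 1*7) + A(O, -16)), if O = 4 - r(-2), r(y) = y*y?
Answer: I*√14306/69 ≈ 1.7334*I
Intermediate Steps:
M(E) = -1/207 (M(E) = 1/(9*(47 - 70)) = (⅑)/(-23) = (⅑)*(-1/23) = -1/207)
r(y) = y²
O = 0 (O = 4 - 1*(-2)² = 4 - 1*4 = 4 - 4 = 0)
A(m, G) = -3 + 3*G*m (A(m, G) = -21 + 3*(m*G + 6) = -21 + 3*(G*m + 6) = -21 + 3*(6 + G*m) = -21 + (18 + 3*G*m) = -3 + 3*G*m)
√(M(-30 - 1*7) + A(O, -16)) = √(-1/207 + (-3 + 3*(-16)*0)) = √(-1/207 + (-3 + 0)) = √(-1/207 - 3) = √(-622/207) = I*√14306/69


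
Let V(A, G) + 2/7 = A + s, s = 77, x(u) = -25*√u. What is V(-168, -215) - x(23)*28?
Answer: -639/7 + 700*√23 ≈ 3265.8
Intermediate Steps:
V(A, G) = 537/7 + A (V(A, G) = -2/7 + (A + 77) = -2/7 + (77 + A) = 537/7 + A)
V(-168, -215) - x(23)*28 = (537/7 - 168) - (-25*√23)*28 = -639/7 - (-700)*√23 = -639/7 + 700*√23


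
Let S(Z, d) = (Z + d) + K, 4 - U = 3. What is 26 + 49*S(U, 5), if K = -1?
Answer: 271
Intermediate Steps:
U = 1 (U = 4 - 1*3 = 4 - 3 = 1)
S(Z, d) = -1 + Z + d (S(Z, d) = (Z + d) - 1 = -1 + Z + d)
26 + 49*S(U, 5) = 26 + 49*(-1 + 1 + 5) = 26 + 49*5 = 26 + 245 = 271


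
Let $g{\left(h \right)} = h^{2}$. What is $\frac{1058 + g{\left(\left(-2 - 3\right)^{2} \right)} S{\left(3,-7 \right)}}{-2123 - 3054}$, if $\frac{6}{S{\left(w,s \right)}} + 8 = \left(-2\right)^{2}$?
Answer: $- \frac{241}{10354} \approx -0.023276$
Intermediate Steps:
$S{\left(w,s \right)} = - \frac{3}{2}$ ($S{\left(w,s \right)} = \frac{6}{-8 + \left(-2\right)^{2}} = \frac{6}{-8 + 4} = \frac{6}{-4} = 6 \left(- \frac{1}{4}\right) = - \frac{3}{2}$)
$\frac{1058 + g{\left(\left(-2 - 3\right)^{2} \right)} S{\left(3,-7 \right)}}{-2123 - 3054} = \frac{1058 + \left(\left(-2 - 3\right)^{2}\right)^{2} \left(- \frac{3}{2}\right)}{-2123 - 3054} = \frac{1058 + \left(\left(-5\right)^{2}\right)^{2} \left(- \frac{3}{2}\right)}{-5177} = \left(1058 + 25^{2} \left(- \frac{3}{2}\right)\right) \left(- \frac{1}{5177}\right) = \left(1058 + 625 \left(- \frac{3}{2}\right)\right) \left(- \frac{1}{5177}\right) = \left(1058 - \frac{1875}{2}\right) \left(- \frac{1}{5177}\right) = \frac{241}{2} \left(- \frac{1}{5177}\right) = - \frac{241}{10354}$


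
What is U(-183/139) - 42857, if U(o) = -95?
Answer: -42952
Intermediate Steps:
U(-183/139) - 42857 = -95 - 42857 = -42952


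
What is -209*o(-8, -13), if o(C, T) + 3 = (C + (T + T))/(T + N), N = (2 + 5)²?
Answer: 14839/18 ≈ 824.39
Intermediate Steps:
N = 49 (N = 7² = 49)
o(C, T) = -3 + (C + 2*T)/(49 + T) (o(C, T) = -3 + (C + (T + T))/(T + 49) = -3 + (C + 2*T)/(49 + T))
-209*o(-8, -13) = -209*(-147 - 8 - 1*(-13))/(49 - 13) = -209*(-147 - 8 + 13)/36 = -209*(-142)/36 = -209*(-71/18) = 14839/18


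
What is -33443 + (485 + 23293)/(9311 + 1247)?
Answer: -176533708/5279 ≈ -33441.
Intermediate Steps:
-33443 + (485 + 23293)/(9311 + 1247) = -33443 + 23778/10558 = -33443 + 23778*(1/10558) = -33443 + 11889/5279 = -176533708/5279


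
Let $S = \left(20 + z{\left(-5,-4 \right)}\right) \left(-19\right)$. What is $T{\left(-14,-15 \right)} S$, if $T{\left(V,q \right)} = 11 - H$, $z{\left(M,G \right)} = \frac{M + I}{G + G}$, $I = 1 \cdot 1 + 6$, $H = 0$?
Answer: $- \frac{16511}{4} \approx -4127.8$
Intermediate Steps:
$I = 7$ ($I = 1 + 6 = 7$)
$z{\left(M,G \right)} = \frac{7 + M}{2 G}$ ($z{\left(M,G \right)} = \frac{M + 7}{G + G} = \frac{7 + M}{2 G}$)
$T{\left(V,q \right)} = 11$ ($T{\left(V,q \right)} = 11 - 0 = 11 + 0 = 11$)
$S = - \frac{1501}{4}$ ($S = \left(20 + \frac{7 - 5}{2 \left(-4\right)}\right) \left(-19\right) = \left(20 + \frac{1}{2} \left(- \frac{1}{4}\right) 2\right) \left(-19\right) = \left(20 - \frac{1}{4}\right) \left(-19\right) = \frac{79}{4} \left(-19\right) = - \frac{1501}{4} \approx -375.25$)
$T{\left(-14,-15 \right)} S = 11 \left(- \frac{1501}{4}\right) = - \frac{16511}{4}$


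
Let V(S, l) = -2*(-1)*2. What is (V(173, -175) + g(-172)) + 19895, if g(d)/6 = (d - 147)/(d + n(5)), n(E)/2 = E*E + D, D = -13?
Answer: 1473483/74 ≈ 19912.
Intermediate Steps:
n(E) = -26 + 2*E**2 (n(E) = 2*(E*E - 13) = 2*(E**2 - 13) = 2*(-13 + E**2) = -26 + 2*E**2)
V(S, l) = 4 (V(S, l) = 2*2 = 4)
g(d) = 6*(-147 + d)/(24 + d) (g(d) = 6*((d - 147)/(d + (-26 + 2*5**2))) = 6*((-147 + d)/(d + (-26 + 2*25))) = 6*((-147 + d)/(d + (-26 + 50))) = 6*((-147 + d)/(d + 24)) = 6*((-147 + d)/(24 + d)) = 6*(-147 + d)/(24 + d))
(V(173, -175) + g(-172)) + 19895 = (4 + 6*(-147 - 172)/(24 - 172)) + 19895 = (4 + 6*(-319)/(-148)) + 19895 = (4 + 6*(-1/148)*(-319)) + 19895 = (4 + 957/74) + 19895 = 1253/74 + 19895 = 1473483/74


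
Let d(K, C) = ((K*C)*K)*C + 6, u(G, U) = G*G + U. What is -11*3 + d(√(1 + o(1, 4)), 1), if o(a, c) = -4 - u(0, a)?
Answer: -31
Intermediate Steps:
u(G, U) = U + G² (u(G, U) = G² + U = U + G²)
o(a, c) = -4 - a (o(a, c) = -4 - (a + 0²) = -4 - (a + 0) = -4 - a)
d(K, C) = 6 + C²*K² (d(K, C) = ((C*K)*K)*C + 6 = (C*K²)*C + 6 = C²*K² + 6 = 6 + C²*K²)
-11*3 + d(√(1 + o(1, 4)), 1) = -11*3 + (6 + 1²*(√(1 + (-4 - 1*1)))²) = -33 + (6 + 1*(√(1 + (-4 - 1)))²) = -33 + (6 + 1*(√(1 - 5))²) = -33 + (6 + 1*(√(-4))²) = -33 + (6 + 1*(2*I)²) = -33 + (6 + 1*(-4)) = -33 + (6 - 4) = -33 + 2 = -31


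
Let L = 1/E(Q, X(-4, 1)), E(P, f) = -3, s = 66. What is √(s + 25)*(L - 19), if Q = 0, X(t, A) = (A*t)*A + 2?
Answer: -58*√91/3 ≈ -184.43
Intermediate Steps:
X(t, A) = 2 + t*A² (X(t, A) = t*A² + 2 = 2 + t*A²)
L = -⅓ (L = 1/(-3) = -⅓ ≈ -0.33333)
√(s + 25)*(L - 19) = √(66 + 25)*(-⅓ - 19) = √91*(-58/3) = -58*√91/3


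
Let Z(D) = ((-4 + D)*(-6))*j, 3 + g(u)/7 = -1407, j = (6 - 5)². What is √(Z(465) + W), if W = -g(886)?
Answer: 8*√111 ≈ 84.285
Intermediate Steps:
j = 1 (j = 1² = 1)
g(u) = -9870 (g(u) = -21 + 7*(-1407) = -21 - 9849 = -9870)
W = 9870 (W = -1*(-9870) = 9870)
Z(D) = 24 - 6*D (Z(D) = ((-4 + D)*(-6))*1 = (24 - 6*D)*1 = 24 - 6*D)
√(Z(465) + W) = √((24 - 6*465) + 9870) = √((24 - 2790) + 9870) = √(-2766 + 9870) = √7104 = 8*√111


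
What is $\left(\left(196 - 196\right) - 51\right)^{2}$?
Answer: $2601$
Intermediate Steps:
$\left(\left(196 - 196\right) - 51\right)^{2} = \left(0 - 51\right)^{2} = \left(-51\right)^{2} = 2601$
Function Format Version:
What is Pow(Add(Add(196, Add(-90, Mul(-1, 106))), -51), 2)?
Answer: 2601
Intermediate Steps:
Pow(Add(Add(196, Add(-90, Mul(-1, 106))), -51), 2) = Pow(Add(Add(196, Add(-90, -106)), -51), 2) = Pow(Add(Add(196, -196), -51), 2) = Pow(Add(0, -51), 2) = Pow(-51, 2) = 2601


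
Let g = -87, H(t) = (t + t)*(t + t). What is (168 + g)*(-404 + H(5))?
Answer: -24624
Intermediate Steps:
H(t) = 4*t**2 (H(t) = (2*t)*(2*t) = 4*t**2)
(168 + g)*(-404 + H(5)) = (168 - 87)*(-404 + 4*5**2) = 81*(-404 + 4*25) = 81*(-404 + 100) = 81*(-304) = -24624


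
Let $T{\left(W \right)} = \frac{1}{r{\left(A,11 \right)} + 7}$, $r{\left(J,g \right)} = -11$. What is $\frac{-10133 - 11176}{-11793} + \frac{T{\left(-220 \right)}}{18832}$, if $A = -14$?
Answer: $\frac{535050853}{296114368} \approx 1.8069$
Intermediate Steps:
$T{\left(W \right)} = - \frac{1}{4}$ ($T{\left(W \right)} = \frac{1}{-11 + 7} = \frac{1}{-4} = - \frac{1}{4}$)
$\frac{-10133 - 11176}{-11793} + \frac{T{\left(-220 \right)}}{18832} = \frac{-10133 - 11176}{-11793} - \frac{1}{4 \cdot 18832} = \left(-10133 - 11176\right) \left(- \frac{1}{11793}\right) - \frac{1}{75328} = \left(-21309\right) \left(- \frac{1}{11793}\right) - \frac{1}{75328} = \frac{7103}{3931} - \frac{1}{75328} = \frac{535050853}{296114368}$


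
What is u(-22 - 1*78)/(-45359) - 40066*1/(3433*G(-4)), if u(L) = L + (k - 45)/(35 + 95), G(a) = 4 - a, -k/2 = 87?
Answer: -58973233401/40486536220 ≈ -1.4566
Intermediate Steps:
k = -174 (k = -2*87 = -174)
u(L) = -219/130 + L (u(L) = L + (-174 - 45)/(35 + 95) = L - 219/130 = -219/130 + L)
u(-22 - 1*78)/(-45359) - 40066*1/(3433*G(-4)) = (-219/130 + (-22 - 1*78))/(-45359) - 40066*1/(3433*(4 - 1*(-4))) = (-219/130 + (-22 - 78))*(-1/45359) - 40066*1/(3433*(4 + 4)) = (-219/130 - 100)*(-1/45359) - 40066/(8*3433) = -13219/130*(-1/45359) - 40066/27464 = 13219/5896670 - 40066*1/27464 = 13219/5896670 - 20033/13732 = -58973233401/40486536220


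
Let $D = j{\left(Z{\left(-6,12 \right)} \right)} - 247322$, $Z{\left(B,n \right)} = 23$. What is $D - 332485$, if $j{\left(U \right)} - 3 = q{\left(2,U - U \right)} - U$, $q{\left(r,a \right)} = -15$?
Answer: $-579842$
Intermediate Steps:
$j{\left(U \right)} = -12 - U$ ($j{\left(U \right)} = 3 - \left(15 + U\right) = -12 - U$)
$D = -247357$ ($D = \left(-12 - 23\right) - 247322 = -35 - 247322 = -247357$)
$D - 332485 = -247357 - 332485 = -579842$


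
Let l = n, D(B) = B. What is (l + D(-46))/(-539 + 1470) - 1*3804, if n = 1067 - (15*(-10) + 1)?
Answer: -3540354/931 ≈ -3802.7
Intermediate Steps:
n = 1216 (n = 1067 - (-150 + 1) = 1067 - 1*(-149) = 1067 + 149 = 1216)
l = 1216
(l + D(-46))/(-539 + 1470) - 1*3804 = (1216 - 46)/(-539 + 1470) - 1*3804 = 1170/931 - 3804 = -3540354/931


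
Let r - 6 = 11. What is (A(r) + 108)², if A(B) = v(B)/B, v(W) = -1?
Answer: 3367225/289 ≈ 11651.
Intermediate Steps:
r = 17 (r = 6 + 11 = 17)
A(B) = -1/B
(A(r) + 108)² = (-1/17 + 108)² = (1835/17)² = 3367225/289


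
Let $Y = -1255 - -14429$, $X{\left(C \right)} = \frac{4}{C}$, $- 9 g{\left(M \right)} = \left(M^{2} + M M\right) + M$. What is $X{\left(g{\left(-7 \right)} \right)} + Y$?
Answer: $\frac{1198798}{91} \approx 13174.0$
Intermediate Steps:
$g{\left(M \right)} = - \frac{2 M^{2}}{9} - \frac{M}{9}$ ($g{\left(M \right)} = - \frac{\left(M^{2} + M M\right) + M}{9} = - \frac{\left(M^{2} + M^{2}\right) + M}{9} = - \frac{2 M^{2} + M}{9} = - \frac{M + 2 M^{2}}{9} = - \frac{2 M^{2}}{9} - \frac{M}{9}$)
$Y = 13174$ ($Y = -1255 + 14429 = 13174$)
$X{\left(g{\left(-7 \right)} \right)} + Y = \frac{4}{\left(- \frac{1}{9}\right) \left(-7\right) \left(1 + 2 \left(-7\right)\right)} + 13174 = \frac{4}{\left(- \frac{1}{9}\right) \left(-7\right) \left(1 - 14\right)} + 13174 = \frac{4}{\left(- \frac{1}{9}\right) \left(-7\right) \left(-13\right)} + 13174 = \frac{4}{- \frac{91}{9}} + 13174 = 4 \left(- \frac{9}{91}\right) + 13174 = - \frac{36}{91} + 13174 = \frac{1198798}{91}$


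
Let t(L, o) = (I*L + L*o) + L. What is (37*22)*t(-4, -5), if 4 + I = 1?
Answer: 22792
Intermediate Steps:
I = -3 (I = -4 + 1 = -3)
t(L, o) = -2*L + L*o (t(L, o) = (-3*L + L*o) + L = -2*L + L*o)
(37*22)*t(-4, -5) = (37*22)*(-4*(-2 - 5)) = 814*(-4*(-7)) = 814*28 = 22792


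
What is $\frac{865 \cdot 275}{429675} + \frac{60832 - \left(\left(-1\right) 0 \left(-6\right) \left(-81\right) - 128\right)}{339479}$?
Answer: $\frac{4277862205}{5834625573} \approx 0.73319$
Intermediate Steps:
$\frac{865 \cdot 275}{429675} + \frac{60832 - \left(\left(-1\right) 0 \left(-6\right) \left(-81\right) - 128\right)}{339479} = 237875 \cdot \frac{1}{429675} + \left(60832 - \left(0 \left(-6\right) \left(-81\right) - 128\right)\right) \frac{1}{339479} = \frac{9515}{17187} + \left(60832 - \left(0 \left(-81\right) - 128\right)\right) \frac{1}{339479} = \frac{9515}{17187} + \left(60832 - \left(0 - 128\right)\right) \frac{1}{339479} = \frac{9515}{17187} + \left(60832 - -128\right) \frac{1}{339479} = \frac{9515}{17187} + \left(60832 + 128\right) \frac{1}{339479} = \frac{9515}{17187} + 60960 \cdot \frac{1}{339479} = \frac{9515}{17187} + \frac{60960}{339479} = \frac{4277862205}{5834625573}$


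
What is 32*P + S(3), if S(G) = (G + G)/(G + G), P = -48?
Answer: -1535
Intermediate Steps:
S(G) = 1 (S(G) = (2*G)/((2*G)) = (2*G)*(1/(2*G)) = 1)
32*P + S(3) = 32*(-48) + 1 = -1536 + 1 = -1535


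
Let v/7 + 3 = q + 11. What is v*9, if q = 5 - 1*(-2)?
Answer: 945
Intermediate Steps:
q = 7 (q = 5 + 2 = 7)
v = 105 (v = -21 + 7*(7 + 11) = -21 + 7*18 = -21 + 126 = 105)
v*9 = 105*9 = 945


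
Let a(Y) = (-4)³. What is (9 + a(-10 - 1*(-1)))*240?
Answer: -13200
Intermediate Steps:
a(Y) = -64
(9 + a(-10 - 1*(-1)))*240 = (9 - 64)*240 = -55*240 = -13200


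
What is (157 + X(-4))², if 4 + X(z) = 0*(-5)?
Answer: 23409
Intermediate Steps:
X(z) = -4 (X(z) = -4 + 0*(-5) = -4 + 0 = -4)
(157 + X(-4))² = (157 - 4)² = 153² = 23409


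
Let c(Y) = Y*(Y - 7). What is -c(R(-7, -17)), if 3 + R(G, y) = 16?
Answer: -78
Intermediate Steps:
R(G, y) = 13 (R(G, y) = -3 + 16 = 13)
c(Y) = Y*(-7 + Y)
-c(R(-7, -17)) = -13*(-7 + 13) = -13*6 = -1*78 = -78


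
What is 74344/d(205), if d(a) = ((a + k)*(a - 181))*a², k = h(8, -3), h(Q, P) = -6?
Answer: 9293/25088925 ≈ 0.00037040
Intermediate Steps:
k = -6
d(a) = a²*(-181 + a)*(-6 + a) (d(a) = ((a - 6)*(a - 181))*a² = ((-6 + a)*(-181 + a))*a² = ((-181 + a)*(-6 + a))*a² = a²*(-181 + a)*(-6 + a))
74344/d(205) = 74344/((205²*(1086 + 205² - 187*205))) = 74344/((42025*(1086 + 42025 - 38335))) = 74344/((42025*4776)) = 74344/200711400 = 74344*(1/200711400) = 9293/25088925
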